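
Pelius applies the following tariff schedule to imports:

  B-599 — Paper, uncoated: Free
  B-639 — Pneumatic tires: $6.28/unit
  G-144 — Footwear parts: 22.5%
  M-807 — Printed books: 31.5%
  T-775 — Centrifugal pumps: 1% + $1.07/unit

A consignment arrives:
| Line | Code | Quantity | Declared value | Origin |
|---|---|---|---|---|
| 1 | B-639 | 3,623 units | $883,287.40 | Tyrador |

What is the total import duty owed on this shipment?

Line 1 (B-639, Tyrador, 3,623 units, $883,287.40):
Base rate for B-639 is $6.28/unit.
Duty = 3,623 × $6.28 = $22,752.44.

$22,752.44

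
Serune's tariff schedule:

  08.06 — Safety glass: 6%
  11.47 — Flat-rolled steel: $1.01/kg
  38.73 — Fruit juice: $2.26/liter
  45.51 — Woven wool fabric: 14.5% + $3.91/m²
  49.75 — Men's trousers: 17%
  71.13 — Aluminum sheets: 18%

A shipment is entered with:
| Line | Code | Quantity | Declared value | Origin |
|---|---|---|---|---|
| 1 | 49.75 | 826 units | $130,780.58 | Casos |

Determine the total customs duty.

Line 1 (49.75, Casos, 826 units, $130,780.58):
Base rate for 49.75 is 17%.
Duty = $130,780.58 × 17% = $22,232.70.

$22,232.70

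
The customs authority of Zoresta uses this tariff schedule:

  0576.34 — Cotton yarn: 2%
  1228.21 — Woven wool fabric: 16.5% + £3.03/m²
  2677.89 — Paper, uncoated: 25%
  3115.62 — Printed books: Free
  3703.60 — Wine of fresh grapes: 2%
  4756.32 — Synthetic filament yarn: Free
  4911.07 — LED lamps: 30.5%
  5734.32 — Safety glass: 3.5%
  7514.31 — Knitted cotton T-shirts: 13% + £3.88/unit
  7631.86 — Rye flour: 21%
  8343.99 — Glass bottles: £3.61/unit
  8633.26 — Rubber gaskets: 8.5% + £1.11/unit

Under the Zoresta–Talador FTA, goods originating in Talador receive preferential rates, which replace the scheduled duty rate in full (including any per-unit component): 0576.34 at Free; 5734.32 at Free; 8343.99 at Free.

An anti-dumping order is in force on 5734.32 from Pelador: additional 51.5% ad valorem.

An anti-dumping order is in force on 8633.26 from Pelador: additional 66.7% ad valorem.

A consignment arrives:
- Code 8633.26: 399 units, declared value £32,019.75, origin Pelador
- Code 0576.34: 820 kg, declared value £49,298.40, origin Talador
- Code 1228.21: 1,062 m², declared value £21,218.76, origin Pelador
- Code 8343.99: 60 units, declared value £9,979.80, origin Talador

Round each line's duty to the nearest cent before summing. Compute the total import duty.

Line 1 (8633.26, Pelador, 399 units, £32,019.75):
Base rate for 8633.26 is 8.5% + £1.11/unit.
Additional duty on 8633.26 from Pelador: +66.7%. Applied ad valorem rate: 8.5% + 66.7% = 75.2%.
Duty = £32,019.75 × 75.2% + 399 × £1.11 = £24,521.74.
Line 2 (0576.34, Talador, 820 kg, £49,298.40):
Base rate for 0576.34 is 2%.
Origin Talador qualifies under the Zoresta–Talador agreement and 0576.34 is covered: preferential rate Free applies instead.
Duty = £49,298.40 × 0% = £0.00.
Line 3 (1228.21, Pelador, 1,062 m², £21,218.76):
Base rate for 1228.21 is 16.5% + £3.03/m².
Duty = £21,218.76 × 16.5% + 1,062 × £3.03 = £6,718.96.
Line 4 (8343.99, Talador, 60 units, £9,979.80):
Base rate for 8343.99 is £3.61/unit.
Origin Talador qualifies under the Zoresta–Talador agreement and 8343.99 is covered: preferential rate Free applies instead.
Duty = £9,979.80 × 0% = £0.00.
Total = £24,521.74 + £0.00 + £6,718.96 + £0.00 = £31,240.70.

£31,240.70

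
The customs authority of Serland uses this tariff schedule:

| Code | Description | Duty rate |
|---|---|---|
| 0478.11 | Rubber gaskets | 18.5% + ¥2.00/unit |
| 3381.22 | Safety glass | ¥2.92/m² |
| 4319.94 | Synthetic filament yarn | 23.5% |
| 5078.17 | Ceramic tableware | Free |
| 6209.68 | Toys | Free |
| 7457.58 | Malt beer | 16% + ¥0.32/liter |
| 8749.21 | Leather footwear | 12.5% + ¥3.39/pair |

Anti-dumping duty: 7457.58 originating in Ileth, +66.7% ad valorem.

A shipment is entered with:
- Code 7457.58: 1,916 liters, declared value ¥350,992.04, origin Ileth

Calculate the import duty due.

Line 1 (7457.58, Ileth, 1,916 liters, ¥350,992.04):
Base rate for 7457.58 is 16% + ¥0.32/liter.
Additional duty on 7457.58 from Ileth: +66.7%. Applied ad valorem rate: 16% + 66.7% = 82.7%.
Duty = ¥350,992.04 × 82.7% + 1,916 × ¥0.32 = ¥290,883.54.

¥290,883.54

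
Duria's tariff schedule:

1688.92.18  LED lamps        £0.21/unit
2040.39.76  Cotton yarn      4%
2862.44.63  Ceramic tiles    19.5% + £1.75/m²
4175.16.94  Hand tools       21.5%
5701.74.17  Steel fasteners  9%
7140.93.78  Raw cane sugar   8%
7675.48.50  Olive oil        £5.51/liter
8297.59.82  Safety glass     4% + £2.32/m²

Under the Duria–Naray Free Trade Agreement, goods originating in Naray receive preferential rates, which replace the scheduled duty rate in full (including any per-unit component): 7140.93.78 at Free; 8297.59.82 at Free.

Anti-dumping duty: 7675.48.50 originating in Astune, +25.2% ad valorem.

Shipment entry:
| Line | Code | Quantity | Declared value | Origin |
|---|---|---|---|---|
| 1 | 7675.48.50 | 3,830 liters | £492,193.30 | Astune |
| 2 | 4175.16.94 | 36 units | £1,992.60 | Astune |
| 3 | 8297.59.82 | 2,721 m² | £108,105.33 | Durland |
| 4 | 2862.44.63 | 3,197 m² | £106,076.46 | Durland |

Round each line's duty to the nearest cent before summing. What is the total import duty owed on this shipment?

Line 1 (7675.48.50, Astune, 3,830 liters, £492,193.30):
Base rate for 7675.48.50 is £5.51/liter.
Additional duty on 7675.48.50 from Astune: +25.2% ad valorem. Applied ad valorem rate = 25.2%.
Duty = £492,193.30 × 25.2% + 3,830 × £5.51 = £145,136.01.
Line 2 (4175.16.94, Astune, 36 units, £1,992.60):
Base rate for 4175.16.94 is 21.5%.
Duty = £1,992.60 × 21.5% = £428.41.
Line 3 (8297.59.82, Durland, 2,721 m², £108,105.33):
Base rate for 8297.59.82 is 4% + £2.32/m².
8297.59.82 has an FTA preferential rate, but origin Durland is not Naray; base rate stands.
Duty = £108,105.33 × 4% + 2,721 × £2.32 = £10,636.93.
Line 4 (2862.44.63, Durland, 3,197 m², £106,076.46):
Base rate for 2862.44.63 is 19.5% + £1.75/m².
Duty = £106,076.46 × 19.5% + 3,197 × £1.75 = £26,279.66.
Total = £145,136.01 + £428.41 + £10,636.93 + £26,279.66 = £182,481.01.

£182,481.01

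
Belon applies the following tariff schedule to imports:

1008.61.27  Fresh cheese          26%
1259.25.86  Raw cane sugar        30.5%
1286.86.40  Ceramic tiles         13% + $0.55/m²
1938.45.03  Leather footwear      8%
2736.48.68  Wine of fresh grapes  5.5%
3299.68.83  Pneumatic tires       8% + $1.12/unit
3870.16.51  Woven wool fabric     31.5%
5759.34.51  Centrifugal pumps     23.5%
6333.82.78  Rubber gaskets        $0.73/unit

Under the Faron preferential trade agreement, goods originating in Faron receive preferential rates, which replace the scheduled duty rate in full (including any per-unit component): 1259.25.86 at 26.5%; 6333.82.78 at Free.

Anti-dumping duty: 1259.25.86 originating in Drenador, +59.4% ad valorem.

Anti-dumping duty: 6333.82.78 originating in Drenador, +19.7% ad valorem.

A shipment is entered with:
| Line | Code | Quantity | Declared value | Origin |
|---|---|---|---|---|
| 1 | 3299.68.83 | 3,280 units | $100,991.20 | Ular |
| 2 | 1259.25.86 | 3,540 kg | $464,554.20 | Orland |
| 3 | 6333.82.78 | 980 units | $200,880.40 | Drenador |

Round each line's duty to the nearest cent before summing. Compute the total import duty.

Line 1 (3299.68.83, Ular, 3,280 units, $100,991.20):
Base rate for 3299.68.83 is 8% + $1.12/unit.
Duty = $100,991.20 × 8% + 3,280 × $1.12 = $11,752.90.
Line 2 (1259.25.86, Orland, 3,540 kg, $464,554.20):
Base rate for 1259.25.86 is 30.5%.
1259.25.86 has an FTA preferential rate, but origin Orland is not Faron; base rate stands.
The additional-duty order on 1259.25.86 targets Drenador, not Orland; it does not apply.
Duty = $464,554.20 × 30.5% = $141,689.03.
Line 3 (6333.82.78, Drenador, 980 units, $200,880.40):
Base rate for 6333.82.78 is $0.73/unit.
6333.82.78 has an FTA preferential rate, but origin Drenador is not Faron; base rate stands.
Additional duty on 6333.82.78 from Drenador: +19.7% ad valorem. Applied ad valorem rate = 19.7%.
Duty = $200,880.40 × 19.7% + 980 × $0.73 = $40,288.84.
Total = $11,752.90 + $141,689.03 + $40,288.84 = $193,730.77.

$193,730.77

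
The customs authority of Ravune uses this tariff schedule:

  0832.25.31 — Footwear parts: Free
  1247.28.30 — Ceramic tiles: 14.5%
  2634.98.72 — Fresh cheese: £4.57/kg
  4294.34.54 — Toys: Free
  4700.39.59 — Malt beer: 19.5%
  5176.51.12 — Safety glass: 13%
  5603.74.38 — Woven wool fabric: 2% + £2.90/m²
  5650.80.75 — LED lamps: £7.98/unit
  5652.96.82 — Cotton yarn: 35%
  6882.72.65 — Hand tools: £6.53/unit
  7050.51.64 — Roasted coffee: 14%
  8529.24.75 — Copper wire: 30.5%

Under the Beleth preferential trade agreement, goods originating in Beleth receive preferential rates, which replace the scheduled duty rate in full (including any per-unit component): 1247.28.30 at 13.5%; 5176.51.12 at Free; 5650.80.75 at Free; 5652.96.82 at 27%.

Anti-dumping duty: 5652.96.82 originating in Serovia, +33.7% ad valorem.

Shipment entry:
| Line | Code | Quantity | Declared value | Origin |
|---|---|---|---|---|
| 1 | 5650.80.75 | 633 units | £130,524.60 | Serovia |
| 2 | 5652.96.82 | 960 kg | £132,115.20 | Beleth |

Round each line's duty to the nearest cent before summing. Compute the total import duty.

Line 1 (5650.80.75, Serovia, 633 units, £130,524.60):
Base rate for 5650.80.75 is £7.98/unit.
5650.80.75 has an FTA preferential rate, but origin Serovia is not Beleth; base rate stands.
Duty = 633 × £7.98 = £5,051.34.
Line 2 (5652.96.82, Beleth, 960 kg, £132,115.20):
Base rate for 5652.96.82 is 35%.
Origin Beleth qualifies under the Ravune–Beleth agreement and 5652.96.82 is covered: preferential rate 27% applies instead.
The additional-duty order on 5652.96.82 targets Serovia, not Beleth; it does not apply.
Duty = £132,115.20 × 27% = £35,671.10.
Total = £5,051.34 + £35,671.10 = £40,722.44.

£40,722.44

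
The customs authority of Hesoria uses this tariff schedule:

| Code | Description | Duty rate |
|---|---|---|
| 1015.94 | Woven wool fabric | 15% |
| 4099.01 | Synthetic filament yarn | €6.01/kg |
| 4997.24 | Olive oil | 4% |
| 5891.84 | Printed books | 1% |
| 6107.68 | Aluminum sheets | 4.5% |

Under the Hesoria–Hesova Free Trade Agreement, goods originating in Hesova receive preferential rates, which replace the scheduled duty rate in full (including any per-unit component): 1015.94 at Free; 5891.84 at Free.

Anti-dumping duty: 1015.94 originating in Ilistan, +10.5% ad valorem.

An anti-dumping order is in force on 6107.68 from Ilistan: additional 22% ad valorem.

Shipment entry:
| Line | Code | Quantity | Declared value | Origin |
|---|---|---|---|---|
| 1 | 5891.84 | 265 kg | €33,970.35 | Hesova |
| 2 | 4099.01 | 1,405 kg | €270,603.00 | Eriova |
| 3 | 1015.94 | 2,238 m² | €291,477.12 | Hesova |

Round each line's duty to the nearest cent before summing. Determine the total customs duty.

€8,444.05

Line 1 (5891.84, Hesova, 265 kg, €33,970.35):
Base rate for 5891.84 is 1%.
Origin Hesova qualifies under the Hesoria–Hesova agreement and 5891.84 is covered: preferential rate Free applies instead.
Duty = €33,970.35 × 0% = €0.00.
Line 2 (4099.01, Eriova, 1,405 kg, €270,603.00):
Base rate for 4099.01 is €6.01/kg.
Duty = 1,405 × €6.01 = €8,444.05.
Line 3 (1015.94, Hesova, 2,238 m², €291,477.12):
Base rate for 1015.94 is 15%.
Origin Hesova qualifies under the Hesoria–Hesova agreement and 1015.94 is covered: preferential rate Free applies instead.
The additional-duty order on 1015.94 targets Ilistan, not Hesova; it does not apply.
Duty = €291,477.12 × 0% = €0.00.
Total = €0.00 + €8,444.05 + €0.00 = €8,444.05.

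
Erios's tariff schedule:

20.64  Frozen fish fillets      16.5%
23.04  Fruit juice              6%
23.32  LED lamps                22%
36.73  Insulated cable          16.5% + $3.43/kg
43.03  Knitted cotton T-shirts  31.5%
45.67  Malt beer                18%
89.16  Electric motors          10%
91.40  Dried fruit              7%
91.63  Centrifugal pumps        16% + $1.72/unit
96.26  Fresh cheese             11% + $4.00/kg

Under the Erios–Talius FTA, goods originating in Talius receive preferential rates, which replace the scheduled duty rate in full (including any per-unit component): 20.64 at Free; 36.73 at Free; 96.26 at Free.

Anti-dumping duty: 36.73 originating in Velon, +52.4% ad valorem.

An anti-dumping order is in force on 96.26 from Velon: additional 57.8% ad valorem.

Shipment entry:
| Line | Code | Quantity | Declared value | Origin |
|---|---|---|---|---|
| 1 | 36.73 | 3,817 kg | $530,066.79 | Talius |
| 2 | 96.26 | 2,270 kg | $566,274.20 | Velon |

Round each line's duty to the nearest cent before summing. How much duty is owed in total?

$398,676.65

Line 1 (36.73, Talius, 3,817 kg, $530,066.79):
Base rate for 36.73 is 16.5% + $3.43/kg.
Origin Talius qualifies under the Erios–Talius agreement and 36.73 is covered: preferential rate Free applies instead.
The additional-duty order on 36.73 targets Velon, not Talius; it does not apply.
Duty = $530,066.79 × 0% = $0.00.
Line 2 (96.26, Velon, 2,270 kg, $566,274.20):
Base rate for 96.26 is 11% + $4.00/kg.
96.26 has an FTA preferential rate, but origin Velon is not Talius; base rate stands.
Additional duty on 96.26 from Velon: +57.8%. Applied ad valorem rate: 11% + 57.8% = 68.8%.
Duty = $566,274.20 × 68.8% + 2,270 × $4.00 = $398,676.65.
Total = $0.00 + $398,676.65 = $398,676.65.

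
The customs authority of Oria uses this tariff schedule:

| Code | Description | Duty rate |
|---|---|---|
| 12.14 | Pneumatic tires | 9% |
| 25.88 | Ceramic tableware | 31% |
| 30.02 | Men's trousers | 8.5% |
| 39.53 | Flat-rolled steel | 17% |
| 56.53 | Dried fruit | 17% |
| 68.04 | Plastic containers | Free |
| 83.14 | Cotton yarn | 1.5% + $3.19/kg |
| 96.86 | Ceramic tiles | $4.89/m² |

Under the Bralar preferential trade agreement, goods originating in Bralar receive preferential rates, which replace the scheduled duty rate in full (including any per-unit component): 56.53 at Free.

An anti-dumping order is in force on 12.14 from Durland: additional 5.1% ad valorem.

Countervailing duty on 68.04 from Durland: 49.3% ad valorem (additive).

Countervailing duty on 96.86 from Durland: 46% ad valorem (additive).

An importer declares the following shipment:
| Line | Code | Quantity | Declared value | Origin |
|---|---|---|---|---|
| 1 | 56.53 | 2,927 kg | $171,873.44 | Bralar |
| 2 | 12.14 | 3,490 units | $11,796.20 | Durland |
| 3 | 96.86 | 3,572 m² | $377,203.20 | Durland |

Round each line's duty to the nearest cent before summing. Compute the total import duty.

Line 1 (56.53, Bralar, 2,927 kg, $171,873.44):
Base rate for 56.53 is 17%.
Origin Bralar qualifies under the Oria–Bralar agreement and 56.53 is covered: preferential rate Free applies instead.
Duty = $171,873.44 × 0% = $0.00.
Line 2 (12.14, Durland, 3,490 units, $11,796.20):
Base rate for 12.14 is 9%.
Additional duty on 12.14 from Durland: +5.1%. Applied ad valorem rate: 9% + 5.1% = 14.1%.
Duty = $11,796.20 × 14.1% = $1,663.26.
Line 3 (96.86, Durland, 3,572 m², $377,203.20):
Base rate for 96.86 is $4.89/m².
Additional duty on 96.86 from Durland: +46% ad valorem. Applied ad valorem rate = 46%.
Duty = $377,203.20 × 46% + 3,572 × $4.89 = $190,980.55.
Total = $0.00 + $1,663.26 + $190,980.55 = $192,643.81.

$192,643.81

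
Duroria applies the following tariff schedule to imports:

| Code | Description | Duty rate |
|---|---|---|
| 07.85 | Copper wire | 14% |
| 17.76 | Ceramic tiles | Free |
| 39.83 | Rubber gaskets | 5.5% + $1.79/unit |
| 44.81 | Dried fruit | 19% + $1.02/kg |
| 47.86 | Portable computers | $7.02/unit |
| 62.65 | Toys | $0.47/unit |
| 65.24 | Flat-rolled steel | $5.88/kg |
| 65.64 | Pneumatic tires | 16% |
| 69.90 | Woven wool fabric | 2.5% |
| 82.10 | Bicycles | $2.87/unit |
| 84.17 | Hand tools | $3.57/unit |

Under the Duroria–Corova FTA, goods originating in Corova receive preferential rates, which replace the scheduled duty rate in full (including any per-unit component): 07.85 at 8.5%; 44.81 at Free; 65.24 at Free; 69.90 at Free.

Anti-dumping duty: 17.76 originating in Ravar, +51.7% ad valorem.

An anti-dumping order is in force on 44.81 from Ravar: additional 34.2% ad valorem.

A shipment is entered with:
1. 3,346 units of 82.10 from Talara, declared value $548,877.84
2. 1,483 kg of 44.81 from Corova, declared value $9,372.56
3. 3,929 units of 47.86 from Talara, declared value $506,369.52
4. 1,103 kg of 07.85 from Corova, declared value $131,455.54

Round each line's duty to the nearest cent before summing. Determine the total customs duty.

$48,358.32

Line 1 (82.10, Talara, 3,346 units, $548,877.84):
Base rate for 82.10 is $2.87/unit.
Duty = 3,346 × $2.87 = $9,603.02.
Line 2 (44.81, Corova, 1,483 kg, $9,372.56):
Base rate for 44.81 is 19% + $1.02/kg.
Origin Corova qualifies under the Duroria–Corova agreement and 44.81 is covered: preferential rate Free applies instead.
The additional-duty order on 44.81 targets Ravar, not Corova; it does not apply.
Duty = $9,372.56 × 0% = $0.00.
Line 3 (47.86, Talara, 3,929 units, $506,369.52):
Base rate for 47.86 is $7.02/unit.
Duty = 3,929 × $7.02 = $27,581.58.
Line 4 (07.85, Corova, 1,103 kg, $131,455.54):
Base rate for 07.85 is 14%.
Origin Corova qualifies under the Duroria–Corova agreement and 07.85 is covered: preferential rate 8.5% applies instead.
Duty = $131,455.54 × 8.5% = $11,173.72.
Total = $9,603.02 + $0.00 + $27,581.58 + $11,173.72 = $48,358.32.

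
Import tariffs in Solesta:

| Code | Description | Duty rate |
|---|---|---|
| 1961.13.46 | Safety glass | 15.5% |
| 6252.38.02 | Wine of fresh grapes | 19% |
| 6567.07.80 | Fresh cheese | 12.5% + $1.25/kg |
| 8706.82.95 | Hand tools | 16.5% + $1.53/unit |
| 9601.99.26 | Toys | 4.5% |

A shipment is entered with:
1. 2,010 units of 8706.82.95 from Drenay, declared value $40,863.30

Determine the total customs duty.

$9,817.74

Line 1 (8706.82.95, Drenay, 2,010 units, $40,863.30):
Base rate for 8706.82.95 is 16.5% + $1.53/unit.
Duty = $40,863.30 × 16.5% + 2,010 × $1.53 = $9,817.74.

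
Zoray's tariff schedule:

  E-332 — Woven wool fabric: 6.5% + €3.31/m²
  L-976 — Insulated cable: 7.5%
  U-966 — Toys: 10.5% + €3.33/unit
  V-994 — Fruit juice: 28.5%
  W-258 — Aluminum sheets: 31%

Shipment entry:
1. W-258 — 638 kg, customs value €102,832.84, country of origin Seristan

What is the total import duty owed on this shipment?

Line 1 (W-258, Seristan, 638 kg, €102,832.84):
Base rate for W-258 is 31%.
Duty = €102,832.84 × 31% = €31,878.18.

€31,878.18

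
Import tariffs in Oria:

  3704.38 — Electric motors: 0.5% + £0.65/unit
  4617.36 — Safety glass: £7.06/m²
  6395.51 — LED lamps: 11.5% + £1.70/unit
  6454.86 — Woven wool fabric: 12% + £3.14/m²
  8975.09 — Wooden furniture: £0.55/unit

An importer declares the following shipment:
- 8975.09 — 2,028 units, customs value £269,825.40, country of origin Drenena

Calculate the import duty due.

Line 1 (8975.09, Drenena, 2,028 units, £269,825.40):
Base rate for 8975.09 is £0.55/unit.
Duty = 2,028 × £0.55 = £1,115.40.

£1,115.40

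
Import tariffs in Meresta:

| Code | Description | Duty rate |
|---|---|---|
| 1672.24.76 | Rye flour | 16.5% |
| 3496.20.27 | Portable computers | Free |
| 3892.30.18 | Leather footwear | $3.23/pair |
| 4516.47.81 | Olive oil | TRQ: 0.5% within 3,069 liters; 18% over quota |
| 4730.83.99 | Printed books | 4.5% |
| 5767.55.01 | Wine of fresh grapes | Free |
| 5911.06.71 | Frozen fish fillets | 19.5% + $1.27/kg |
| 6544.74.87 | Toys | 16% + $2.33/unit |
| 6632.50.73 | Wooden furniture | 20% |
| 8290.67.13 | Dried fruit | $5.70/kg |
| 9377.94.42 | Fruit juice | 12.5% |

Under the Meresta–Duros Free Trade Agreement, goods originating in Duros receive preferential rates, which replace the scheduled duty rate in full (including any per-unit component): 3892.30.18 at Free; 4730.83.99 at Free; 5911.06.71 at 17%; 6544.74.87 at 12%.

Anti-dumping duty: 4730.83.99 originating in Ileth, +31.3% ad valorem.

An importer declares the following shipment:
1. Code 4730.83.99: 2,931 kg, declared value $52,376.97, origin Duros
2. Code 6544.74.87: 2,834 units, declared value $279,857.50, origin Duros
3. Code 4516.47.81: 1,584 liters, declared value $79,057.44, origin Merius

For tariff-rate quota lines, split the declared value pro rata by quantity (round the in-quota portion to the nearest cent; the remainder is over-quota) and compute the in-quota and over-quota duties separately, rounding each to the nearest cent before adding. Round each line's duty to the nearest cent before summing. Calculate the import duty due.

Line 1 (4730.83.99, Duros, 2,931 kg, $52,376.97):
Base rate for 4730.83.99 is 4.5%.
Origin Duros qualifies under the Meresta–Duros agreement and 4730.83.99 is covered: preferential rate Free applies instead.
The additional-duty order on 4730.83.99 targets Ileth, not Duros; it does not apply.
Duty = $52,376.97 × 0% = $0.00.
Line 2 (6544.74.87, Duros, 2,834 units, $279,857.50):
Base rate for 6544.74.87 is 16% + $2.33/unit.
Origin Duros qualifies under the Meresta–Duros agreement and 6544.74.87 is covered: preferential rate 12% applies instead.
Duty = $279,857.50 × 12% = $33,582.90.
Line 3 (4516.47.81, Merius, 1,584 liters, $79,057.44):
Code 4516.47.81 is under a tariff-rate quota (threshold 3,069 liters). Quantity 1,584 liters is within the quota, so the in-quota rate 0.5% applies to the full value.
Duty = $79,057.44 × 0.5% = $395.29.
Total = $0.00 + $33,582.90 + $395.29 = $33,978.19.

$33,978.19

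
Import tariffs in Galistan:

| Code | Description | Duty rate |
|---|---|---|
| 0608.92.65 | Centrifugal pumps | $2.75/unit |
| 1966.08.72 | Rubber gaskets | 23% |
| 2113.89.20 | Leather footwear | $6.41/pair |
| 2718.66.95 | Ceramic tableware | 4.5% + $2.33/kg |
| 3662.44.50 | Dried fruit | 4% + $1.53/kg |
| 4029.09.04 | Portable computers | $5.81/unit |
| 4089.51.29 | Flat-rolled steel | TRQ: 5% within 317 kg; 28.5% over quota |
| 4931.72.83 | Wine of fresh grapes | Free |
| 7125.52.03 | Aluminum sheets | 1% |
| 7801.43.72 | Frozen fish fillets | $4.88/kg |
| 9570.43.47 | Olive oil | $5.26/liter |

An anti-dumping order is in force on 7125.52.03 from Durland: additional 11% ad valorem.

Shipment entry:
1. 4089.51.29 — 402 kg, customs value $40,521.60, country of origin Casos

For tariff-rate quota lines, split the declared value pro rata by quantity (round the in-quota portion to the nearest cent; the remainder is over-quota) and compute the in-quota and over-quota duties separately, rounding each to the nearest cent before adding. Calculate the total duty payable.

Line 1 (4089.51.29, Casos, 402 kg, $40,521.60):
Code 4089.51.29 is under a tariff-rate quota (threshold 317 kg). In-quota: 317 kg at 5%; over-quota: 85 kg at 28.5%.
Pro-rata value split: in-quota = $40,521.60 × 317/402 = $31,953.60; over-quota = $40,521.60 − $31,953.60 = $8,568.00.
In-quota duty = $31,953.60 × 5% = $1,597.68. Over-quota duty = $8,568.00 × 28.5% = $2,441.88.
Line duty = $1,597.68 + $2,441.88 = $4,039.56.

$4,039.56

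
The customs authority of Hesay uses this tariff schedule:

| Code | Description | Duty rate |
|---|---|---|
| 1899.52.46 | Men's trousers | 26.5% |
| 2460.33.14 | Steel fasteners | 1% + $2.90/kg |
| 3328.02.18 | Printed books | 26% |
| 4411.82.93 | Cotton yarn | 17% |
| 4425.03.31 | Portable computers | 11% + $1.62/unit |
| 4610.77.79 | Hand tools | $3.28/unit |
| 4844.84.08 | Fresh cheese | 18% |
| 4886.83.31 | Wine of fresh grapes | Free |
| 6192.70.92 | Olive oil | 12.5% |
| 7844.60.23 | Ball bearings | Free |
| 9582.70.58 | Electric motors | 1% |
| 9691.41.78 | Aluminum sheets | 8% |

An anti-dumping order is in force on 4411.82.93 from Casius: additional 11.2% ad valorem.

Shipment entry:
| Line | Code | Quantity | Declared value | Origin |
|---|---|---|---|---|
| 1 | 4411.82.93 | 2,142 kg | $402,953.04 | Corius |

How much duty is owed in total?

Line 1 (4411.82.93, Corius, 2,142 kg, $402,953.04):
Base rate for 4411.82.93 is 17%.
The additional-duty order on 4411.82.93 targets Casius, not Corius; it does not apply.
Duty = $402,953.04 × 17% = $68,502.02.

$68,502.02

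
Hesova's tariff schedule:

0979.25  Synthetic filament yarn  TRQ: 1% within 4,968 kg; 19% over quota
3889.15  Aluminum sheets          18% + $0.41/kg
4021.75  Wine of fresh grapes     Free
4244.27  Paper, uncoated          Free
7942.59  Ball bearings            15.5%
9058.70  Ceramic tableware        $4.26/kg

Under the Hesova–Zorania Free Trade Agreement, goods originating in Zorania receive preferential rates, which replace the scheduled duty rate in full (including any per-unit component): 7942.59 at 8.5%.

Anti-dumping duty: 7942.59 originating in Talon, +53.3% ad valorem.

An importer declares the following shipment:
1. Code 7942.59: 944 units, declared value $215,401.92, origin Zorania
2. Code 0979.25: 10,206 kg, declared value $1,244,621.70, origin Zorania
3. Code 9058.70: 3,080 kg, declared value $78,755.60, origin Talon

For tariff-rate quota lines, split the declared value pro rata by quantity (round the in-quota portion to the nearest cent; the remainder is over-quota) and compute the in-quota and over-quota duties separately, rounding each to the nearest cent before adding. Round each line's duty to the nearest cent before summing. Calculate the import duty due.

Line 1 (7942.59, Zorania, 944 units, $215,401.92):
Base rate for 7942.59 is 15.5%.
Origin Zorania qualifies under the Hesova–Zorania agreement and 7942.59 is covered: preferential rate 8.5% applies instead.
The additional-duty order on 7942.59 targets Talon, not Zorania; it does not apply.
Duty = $215,401.92 × 8.5% = $18,309.16.
Line 2 (0979.25, Zorania, 10,206 kg, $1,244,621.70):
Code 0979.25 is under a tariff-rate quota (threshold 4,968 kg). In-quota: 4,968 kg at 1%; over-quota: 5,238 kg at 19%.
Pro-rata value split: in-quota = $1,244,621.70 × 4,968/10,206 = $605,847.60; over-quota = $1,244,621.70 − $605,847.60 = $638,774.10.
In-quota duty = $605,847.60 × 1% = $6,058.48. Over-quota duty = $638,774.10 × 19% = $121,367.08.
Line duty = $6,058.48 + $121,367.08 = $127,425.56.
Line 3 (9058.70, Talon, 3,080 kg, $78,755.60):
Base rate for 9058.70 is $4.26/kg.
Duty = 3,080 × $4.26 = $13,120.80.
Total = $18,309.16 + $127,425.56 + $13,120.80 = $158,855.52.

$158,855.52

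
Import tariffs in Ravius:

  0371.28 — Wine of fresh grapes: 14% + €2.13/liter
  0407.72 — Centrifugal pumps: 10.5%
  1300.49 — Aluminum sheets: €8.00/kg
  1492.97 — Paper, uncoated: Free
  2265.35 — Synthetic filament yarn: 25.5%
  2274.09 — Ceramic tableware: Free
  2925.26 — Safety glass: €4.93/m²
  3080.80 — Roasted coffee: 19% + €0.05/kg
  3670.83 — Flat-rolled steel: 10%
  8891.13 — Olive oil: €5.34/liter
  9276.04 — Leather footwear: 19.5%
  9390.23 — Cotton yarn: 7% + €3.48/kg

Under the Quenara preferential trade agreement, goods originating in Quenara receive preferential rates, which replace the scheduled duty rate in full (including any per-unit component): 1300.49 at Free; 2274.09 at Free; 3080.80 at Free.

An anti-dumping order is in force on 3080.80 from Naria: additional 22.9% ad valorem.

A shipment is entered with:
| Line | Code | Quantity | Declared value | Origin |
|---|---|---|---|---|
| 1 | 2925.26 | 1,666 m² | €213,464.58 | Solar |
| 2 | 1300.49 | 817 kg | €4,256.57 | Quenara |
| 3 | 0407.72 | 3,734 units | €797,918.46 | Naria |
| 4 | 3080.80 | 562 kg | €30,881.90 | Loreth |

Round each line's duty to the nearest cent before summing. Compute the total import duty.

Line 1 (2925.26, Solar, 1,666 m², €213,464.58):
Base rate for 2925.26 is €4.93/m².
Duty = 1,666 × €4.93 = €8,213.38.
Line 2 (1300.49, Quenara, 817 kg, €4,256.57):
Base rate for 1300.49 is €8.00/kg.
Origin Quenara qualifies under the Ravius–Quenara agreement and 1300.49 is covered: preferential rate Free applies instead.
Duty = €4,256.57 × 0% = €0.00.
Line 3 (0407.72, Naria, 3,734 units, €797,918.46):
Base rate for 0407.72 is 10.5%.
Duty = €797,918.46 × 10.5% = €83,781.44.
Line 4 (3080.80, Loreth, 562 kg, €30,881.90):
Base rate for 3080.80 is 19% + €0.05/kg.
3080.80 has an FTA preferential rate, but origin Loreth is not Quenara; base rate stands.
The additional-duty order on 3080.80 targets Naria, not Loreth; it does not apply.
Duty = €30,881.90 × 19% + 562 × €0.05 = €5,895.66.
Total = €8,213.38 + €0.00 + €83,781.44 + €5,895.66 = €97,890.48.

€97,890.48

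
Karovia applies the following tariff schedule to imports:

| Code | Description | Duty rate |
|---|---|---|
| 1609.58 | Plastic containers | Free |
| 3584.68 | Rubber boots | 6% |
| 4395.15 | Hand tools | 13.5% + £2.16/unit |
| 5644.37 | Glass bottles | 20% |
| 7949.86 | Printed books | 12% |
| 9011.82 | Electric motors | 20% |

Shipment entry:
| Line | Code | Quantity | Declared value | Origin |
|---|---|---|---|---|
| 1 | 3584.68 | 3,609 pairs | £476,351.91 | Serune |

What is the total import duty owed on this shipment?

Line 1 (3584.68, Serune, 3,609 pairs, £476,351.91):
Base rate for 3584.68 is 6%.
Duty = £476,351.91 × 6% = £28,581.11.

£28,581.11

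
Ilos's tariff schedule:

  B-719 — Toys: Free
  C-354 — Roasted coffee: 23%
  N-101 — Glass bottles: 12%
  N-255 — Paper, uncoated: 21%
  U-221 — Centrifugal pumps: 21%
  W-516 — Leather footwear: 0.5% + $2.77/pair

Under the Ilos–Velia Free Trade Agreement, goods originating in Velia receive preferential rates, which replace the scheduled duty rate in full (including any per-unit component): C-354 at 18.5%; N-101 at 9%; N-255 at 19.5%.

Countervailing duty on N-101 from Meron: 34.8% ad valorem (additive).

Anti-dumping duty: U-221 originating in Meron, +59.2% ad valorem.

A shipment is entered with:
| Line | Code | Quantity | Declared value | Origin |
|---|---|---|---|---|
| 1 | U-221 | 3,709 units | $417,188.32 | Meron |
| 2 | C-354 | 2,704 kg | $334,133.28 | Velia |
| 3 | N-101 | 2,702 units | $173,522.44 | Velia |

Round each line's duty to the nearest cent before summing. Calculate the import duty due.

$412,016.71

Line 1 (U-221, Meron, 3,709 units, $417,188.32):
Base rate for U-221 is 21%.
Additional duty on U-221 from Meron: +59.2%. Applied ad valorem rate: 21% + 59.2% = 80.2%.
Duty = $417,188.32 × 80.2% = $334,585.03.
Line 2 (C-354, Velia, 2,704 kg, $334,133.28):
Base rate for C-354 is 23%.
Origin Velia qualifies under the Ilos–Velia agreement and C-354 is covered: preferential rate 18.5% applies instead.
Duty = $334,133.28 × 18.5% = $61,814.66.
Line 3 (N-101, Velia, 2,702 units, $173,522.44):
Base rate for N-101 is 12%.
Origin Velia qualifies under the Ilos–Velia agreement and N-101 is covered: preferential rate 9% applies instead.
The additional-duty order on N-101 targets Meron, not Velia; it does not apply.
Duty = $173,522.44 × 9% = $15,617.02.
Total = $334,585.03 + $61,814.66 + $15,617.02 = $412,016.71.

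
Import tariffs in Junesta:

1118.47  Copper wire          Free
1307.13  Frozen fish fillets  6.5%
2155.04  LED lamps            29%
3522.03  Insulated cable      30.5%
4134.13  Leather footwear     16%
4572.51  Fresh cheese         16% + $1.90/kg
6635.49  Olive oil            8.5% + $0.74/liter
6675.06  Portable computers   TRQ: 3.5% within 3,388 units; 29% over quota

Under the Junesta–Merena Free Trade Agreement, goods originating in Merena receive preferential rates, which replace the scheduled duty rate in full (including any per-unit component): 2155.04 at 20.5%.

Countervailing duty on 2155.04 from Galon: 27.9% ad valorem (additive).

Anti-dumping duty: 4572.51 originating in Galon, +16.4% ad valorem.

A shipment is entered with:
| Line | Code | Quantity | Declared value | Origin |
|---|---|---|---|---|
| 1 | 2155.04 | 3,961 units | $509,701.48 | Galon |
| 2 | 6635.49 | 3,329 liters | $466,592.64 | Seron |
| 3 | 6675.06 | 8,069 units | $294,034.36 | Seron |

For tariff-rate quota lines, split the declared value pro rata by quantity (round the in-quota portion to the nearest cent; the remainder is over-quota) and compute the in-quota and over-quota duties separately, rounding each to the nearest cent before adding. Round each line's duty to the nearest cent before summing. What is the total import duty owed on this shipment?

Line 1 (2155.04, Galon, 3,961 units, $509,701.48):
Base rate for 2155.04 is 29%.
2155.04 has an FTA preferential rate, but origin Galon is not Merena; base rate stands.
Additional duty on 2155.04 from Galon: +27.9%. Applied ad valorem rate: 29% + 27.9% = 56.9%.
Duty = $509,701.48 × 56.9% = $290,020.14.
Line 2 (6635.49, Seron, 3,329 liters, $466,592.64):
Base rate for 6635.49 is 8.5% + $0.74/liter.
Duty = $466,592.64 × 8.5% + 3,329 × $0.74 = $42,123.83.
Line 3 (6675.06, Seron, 8,069 units, $294,034.36):
Code 6675.06 is under a tariff-rate quota (threshold 3,388 units). In-quota: 3,388 units at 3.5%; over-quota: 4,681 units at 29%.
Pro-rata value split: in-quota = $294,034.36 × 3,388/8,069 = $123,458.72; over-quota = $294,034.36 − $123,458.72 = $170,575.64.
In-quota duty = $123,458.72 × 3.5% = $4,321.06. Over-quota duty = $170,575.64 × 29% = $49,466.94.
Line duty = $4,321.06 + $49,466.94 = $53,788.00.
Total = $290,020.14 + $42,123.83 + $53,788.00 = $385,931.97.

$385,931.97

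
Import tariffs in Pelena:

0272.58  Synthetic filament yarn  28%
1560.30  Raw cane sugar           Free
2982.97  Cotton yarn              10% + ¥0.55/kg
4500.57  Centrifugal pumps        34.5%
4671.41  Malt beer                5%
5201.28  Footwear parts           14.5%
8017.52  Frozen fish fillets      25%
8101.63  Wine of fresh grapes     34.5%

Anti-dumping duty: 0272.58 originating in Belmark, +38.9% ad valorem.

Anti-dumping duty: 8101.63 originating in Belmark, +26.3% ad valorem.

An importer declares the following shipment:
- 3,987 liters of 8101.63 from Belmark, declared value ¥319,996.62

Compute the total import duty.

¥194,557.94

Line 1 (8101.63, Belmark, 3,987 liters, ¥319,996.62):
Base rate for 8101.63 is 34.5%.
Additional duty on 8101.63 from Belmark: +26.3%. Applied ad valorem rate: 34.5% + 26.3% = 60.8%.
Duty = ¥319,996.62 × 60.8% = ¥194,557.94.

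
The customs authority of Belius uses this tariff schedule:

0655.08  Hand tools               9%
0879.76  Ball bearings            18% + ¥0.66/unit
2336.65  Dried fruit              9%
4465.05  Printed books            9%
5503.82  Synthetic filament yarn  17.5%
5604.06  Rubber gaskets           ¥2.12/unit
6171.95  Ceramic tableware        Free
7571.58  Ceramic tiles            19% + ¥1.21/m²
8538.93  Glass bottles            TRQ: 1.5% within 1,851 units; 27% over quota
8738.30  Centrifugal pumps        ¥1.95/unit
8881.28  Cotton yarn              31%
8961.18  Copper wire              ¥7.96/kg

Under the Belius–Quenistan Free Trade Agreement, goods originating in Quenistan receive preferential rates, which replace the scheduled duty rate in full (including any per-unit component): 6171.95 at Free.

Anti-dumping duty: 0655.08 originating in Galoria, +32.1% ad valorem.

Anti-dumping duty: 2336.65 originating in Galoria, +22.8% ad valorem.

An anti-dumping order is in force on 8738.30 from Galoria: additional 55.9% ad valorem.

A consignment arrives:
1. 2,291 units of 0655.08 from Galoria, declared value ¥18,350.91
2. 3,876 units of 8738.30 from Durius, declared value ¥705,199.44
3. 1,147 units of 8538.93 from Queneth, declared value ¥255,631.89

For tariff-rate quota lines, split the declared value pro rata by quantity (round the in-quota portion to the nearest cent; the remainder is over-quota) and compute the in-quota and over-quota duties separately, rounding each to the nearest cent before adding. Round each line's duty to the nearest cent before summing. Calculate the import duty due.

Line 1 (0655.08, Galoria, 2,291 units, ¥18,350.91):
Base rate for 0655.08 is 9%.
Additional duty on 0655.08 from Galoria: +32.1%. Applied ad valorem rate: 9% + 32.1% = 41.1%.
Duty = ¥18,350.91 × 41.1% = ¥7,542.22.
Line 2 (8738.30, Durius, 3,876 units, ¥705,199.44):
Base rate for 8738.30 is ¥1.95/unit.
The additional-duty order on 8738.30 targets Galoria, not Durius; it does not apply.
Duty = 3,876 × ¥1.95 = ¥7,558.20.
Line 3 (8538.93, Queneth, 1,147 units, ¥255,631.89):
Code 8538.93 is under a tariff-rate quota (threshold 1,851 units). Quantity 1,147 units is within the quota, so the in-quota rate 1.5% applies to the full value.
Duty = ¥255,631.89 × 1.5% = ¥3,834.48.
Total = ¥7,542.22 + ¥7,558.20 + ¥3,834.48 = ¥18,934.90.

¥18,934.90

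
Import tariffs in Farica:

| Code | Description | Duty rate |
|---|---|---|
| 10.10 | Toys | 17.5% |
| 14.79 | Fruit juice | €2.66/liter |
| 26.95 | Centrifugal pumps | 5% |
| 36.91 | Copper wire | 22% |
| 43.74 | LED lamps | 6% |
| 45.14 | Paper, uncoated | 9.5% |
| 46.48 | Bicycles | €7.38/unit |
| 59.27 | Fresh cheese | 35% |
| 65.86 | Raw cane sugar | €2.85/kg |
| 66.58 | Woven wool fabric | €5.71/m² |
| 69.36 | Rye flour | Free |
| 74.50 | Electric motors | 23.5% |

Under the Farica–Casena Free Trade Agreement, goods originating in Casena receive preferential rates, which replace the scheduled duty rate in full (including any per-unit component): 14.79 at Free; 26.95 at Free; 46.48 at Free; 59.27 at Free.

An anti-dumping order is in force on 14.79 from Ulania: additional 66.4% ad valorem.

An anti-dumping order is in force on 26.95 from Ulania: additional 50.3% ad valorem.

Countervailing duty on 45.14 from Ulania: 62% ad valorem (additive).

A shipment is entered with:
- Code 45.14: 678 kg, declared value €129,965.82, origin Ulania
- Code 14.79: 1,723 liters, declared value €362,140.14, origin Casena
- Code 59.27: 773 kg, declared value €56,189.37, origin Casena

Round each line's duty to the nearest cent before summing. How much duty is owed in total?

€92,925.56

Line 1 (45.14, Ulania, 678 kg, €129,965.82):
Base rate for 45.14 is 9.5%.
Additional duty on 45.14 from Ulania: +62%. Applied ad valorem rate: 9.5% + 62% = 71.5%.
Duty = €129,965.82 × 71.5% = €92,925.56.
Line 2 (14.79, Casena, 1,723 liters, €362,140.14):
Base rate for 14.79 is €2.66/liter.
Origin Casena qualifies under the Farica–Casena agreement and 14.79 is covered: preferential rate Free applies instead.
The additional-duty order on 14.79 targets Ulania, not Casena; it does not apply.
Duty = €362,140.14 × 0% = €0.00.
Line 3 (59.27, Casena, 773 kg, €56,189.37):
Base rate for 59.27 is 35%.
Origin Casena qualifies under the Farica–Casena agreement and 59.27 is covered: preferential rate Free applies instead.
Duty = €56,189.37 × 0% = €0.00.
Total = €92,925.56 + €0.00 + €0.00 = €92,925.56.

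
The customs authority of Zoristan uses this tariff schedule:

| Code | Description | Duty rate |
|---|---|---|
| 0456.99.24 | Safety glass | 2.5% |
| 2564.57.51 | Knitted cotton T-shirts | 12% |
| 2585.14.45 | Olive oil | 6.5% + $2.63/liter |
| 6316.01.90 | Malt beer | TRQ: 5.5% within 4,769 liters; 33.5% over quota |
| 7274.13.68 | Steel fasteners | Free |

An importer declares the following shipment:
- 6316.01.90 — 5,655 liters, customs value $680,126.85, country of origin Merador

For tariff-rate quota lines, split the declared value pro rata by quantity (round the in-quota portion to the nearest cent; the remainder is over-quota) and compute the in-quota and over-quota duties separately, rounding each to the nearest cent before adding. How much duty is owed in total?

$67,243.56

Line 1 (6316.01.90, Merador, 5,655 liters, $680,126.85):
Code 6316.01.90 is under a tariff-rate quota (threshold 4,769 liters). In-quota: 4,769 liters at 5.5%; over-quota: 886 liters at 33.5%.
Pro-rata value split: in-quota = $680,126.85 × 4,769/5,655 = $573,567.63; over-quota = $680,126.85 − $573,567.63 = $106,559.22.
In-quota duty = $573,567.63 × 5.5% = $31,546.22. Over-quota duty = $106,559.22 × 33.5% = $35,697.34.
Line duty = $31,546.22 + $35,697.34 = $67,243.56.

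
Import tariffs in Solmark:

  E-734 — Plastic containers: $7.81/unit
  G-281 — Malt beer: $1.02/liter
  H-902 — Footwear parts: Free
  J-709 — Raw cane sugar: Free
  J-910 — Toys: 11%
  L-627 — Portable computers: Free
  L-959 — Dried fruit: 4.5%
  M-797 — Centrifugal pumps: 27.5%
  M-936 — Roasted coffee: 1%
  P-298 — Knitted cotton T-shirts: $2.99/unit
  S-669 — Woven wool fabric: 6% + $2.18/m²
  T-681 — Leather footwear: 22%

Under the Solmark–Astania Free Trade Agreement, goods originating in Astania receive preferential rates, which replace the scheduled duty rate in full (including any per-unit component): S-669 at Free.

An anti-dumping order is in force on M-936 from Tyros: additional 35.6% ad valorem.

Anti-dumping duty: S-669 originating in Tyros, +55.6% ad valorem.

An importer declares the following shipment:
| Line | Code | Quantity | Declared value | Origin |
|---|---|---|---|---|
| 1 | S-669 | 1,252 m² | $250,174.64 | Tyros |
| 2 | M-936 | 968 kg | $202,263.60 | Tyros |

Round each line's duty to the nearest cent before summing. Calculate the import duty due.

Line 1 (S-669, Tyros, 1,252 m², $250,174.64):
Base rate for S-669 is 6% + $2.18/m².
S-669 has an FTA preferential rate, but origin Tyros is not Astania; base rate stands.
Additional duty on S-669 from Tyros: +55.6%. Applied ad valorem rate: 6% + 55.6% = 61.6%.
Duty = $250,174.64 × 61.6% + 1,252 × $2.18 = $156,836.94.
Line 2 (M-936, Tyros, 968 kg, $202,263.60):
Base rate for M-936 is 1%.
Additional duty on M-936 from Tyros: +35.6%. Applied ad valorem rate: 1% + 35.6% = 36.6%.
Duty = $202,263.60 × 36.6% = $74,028.48.
Total = $156,836.94 + $74,028.48 = $230,865.42.

$230,865.42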